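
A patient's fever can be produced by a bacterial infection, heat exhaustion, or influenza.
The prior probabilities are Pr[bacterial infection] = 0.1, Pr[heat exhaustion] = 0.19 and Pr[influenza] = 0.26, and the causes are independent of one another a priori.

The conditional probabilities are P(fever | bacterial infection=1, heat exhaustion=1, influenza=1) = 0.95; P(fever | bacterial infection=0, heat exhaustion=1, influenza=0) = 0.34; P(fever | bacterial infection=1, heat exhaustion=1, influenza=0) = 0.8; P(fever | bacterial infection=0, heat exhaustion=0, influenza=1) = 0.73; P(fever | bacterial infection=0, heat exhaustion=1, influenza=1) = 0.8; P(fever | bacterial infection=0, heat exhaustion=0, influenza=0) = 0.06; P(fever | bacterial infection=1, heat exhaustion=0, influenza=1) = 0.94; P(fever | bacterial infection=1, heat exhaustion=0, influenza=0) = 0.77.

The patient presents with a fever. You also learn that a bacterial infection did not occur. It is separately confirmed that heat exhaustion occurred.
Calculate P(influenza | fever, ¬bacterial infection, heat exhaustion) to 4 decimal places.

P(influenza | fever, ¬bacterial infection, heat exhaustion) ≈ 0.4526

P(fever | ¬bacterial infection, heat exhaustion) = 0.34×0.74 + 0.8×0.26 = 0.251600 + 0.208000 = 0.459600
The influenza-present share is 0.8×0.26 = 0.208000.
P(influenza | fever, ¬bacterial infection, heat exhaustion) = 0.208000 / 0.459600 ≈ 0.4526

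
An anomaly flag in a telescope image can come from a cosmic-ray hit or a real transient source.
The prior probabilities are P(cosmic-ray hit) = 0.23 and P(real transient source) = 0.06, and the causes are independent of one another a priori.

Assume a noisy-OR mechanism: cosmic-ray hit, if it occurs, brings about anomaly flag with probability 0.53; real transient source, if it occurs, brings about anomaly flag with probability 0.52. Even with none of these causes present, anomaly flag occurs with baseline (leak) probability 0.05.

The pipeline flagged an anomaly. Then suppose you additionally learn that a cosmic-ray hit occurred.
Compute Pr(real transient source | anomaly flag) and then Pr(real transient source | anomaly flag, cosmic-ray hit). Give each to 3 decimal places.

Pr(real transient source | anomaly flag) ≈ 0.188; Pr(real transient source | anomaly flag, cosmic-ray hit) ≈ 0.083

Under noisy-OR, P(anomaly flag | causes) = 1 − (1−0.05)·∏(1−qᵢ) over the active causes.
By total probability over the 4 (cosmic-ray hit, real transient source) configurations:
  P(anomaly flag) = 0.05×0.77×0.94 + 0.544×0.77×0.06 + 0.5535×0.23×0.94 + 0.78568×0.23×0.06
        = 0.036190 + 0.025133 + 0.119667 + 0.010842 = 0.191832
Configurations with real transient source contribute 0.035975, so
  P(real transient source | anomaly flag) = 0.035975 / 0.191832 ≈ 0.188

With the extra evidence:
For the numerator, keep only real transient source=true terms: 0.78568×0.06 = 0.047141
The normalizing constant is 0.5535×0.94 + 0.78568×0.06 = 0.567431
Posterior = 0.047141 / 0.567431 ≈ 0.083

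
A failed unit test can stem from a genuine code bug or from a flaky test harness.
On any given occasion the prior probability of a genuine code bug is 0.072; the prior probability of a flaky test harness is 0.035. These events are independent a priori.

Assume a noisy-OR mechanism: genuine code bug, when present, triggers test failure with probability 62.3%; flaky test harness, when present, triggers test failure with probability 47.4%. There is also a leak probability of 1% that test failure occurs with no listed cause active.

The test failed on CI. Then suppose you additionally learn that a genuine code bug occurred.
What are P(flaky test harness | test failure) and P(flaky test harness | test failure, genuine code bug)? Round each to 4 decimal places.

Under noisy-OR, P(test failure | causes) = 1 − (1−0.01)·∏(1−qᵢ) over the active causes.
By total probability over the 4 (genuine code bug, flaky test harness) configurations:
  P(test failure) = 0.01·0.928·0.965 + 0.47926·0.928·0.035 + 0.62677·0.072·0.965 + 0.803681·0.072·0.035
        = 0.008955 + 0.015566 + 0.043548 + 0.002025 = 0.070094
Keeping only the flaky test harness-present terms gives 0.017591, so
  P(flaky test harness | test failure) = 0.017591 / 0.070094 ≈ 0.2510

Now also conditioning on genuine code bug=true:
P(test failure | genuine code bug) = 0.62677*0.965 + 0.803681*0.035 = 0.604833 + 0.028129 = 0.632962
Restricting to configurations with flaky test harness present: 0.803681*0.035 = 0.028129.
So P(flaky test harness | test failure, genuine code bug) = 0.028129/0.632962 ≈ 0.0444.
Conditioning on genuine code bug lowers the posterior on flaky test harness: the classic explaining-away effect in a common-effect structure.

P(flaky test harness | test failure) ≈ 0.2510; P(flaky test harness | test failure, genuine code bug) ≈ 0.0444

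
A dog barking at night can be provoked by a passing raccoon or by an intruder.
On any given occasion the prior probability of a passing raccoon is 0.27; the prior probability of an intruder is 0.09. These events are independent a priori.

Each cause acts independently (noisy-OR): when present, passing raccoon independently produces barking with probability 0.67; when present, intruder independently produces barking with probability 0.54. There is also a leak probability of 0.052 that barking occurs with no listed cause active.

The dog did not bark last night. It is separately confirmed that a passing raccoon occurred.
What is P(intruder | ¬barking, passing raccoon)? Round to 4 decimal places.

P(intruder | ¬barking, passing raccoon) ≈ 0.0435

Under noisy-OR, P(barking | causes) = 1 − (1−0.052)·∏(1−qᵢ) over the active causes.
For the numerator, keep only intruder=true terms: 0.143906*0.09 = 0.012952
Denominator P(¬barking | passing raccoon): 0.31284*0.91 + 0.143906*0.09 = 0.297636
P(intruder | ¬barking, passing raccoon) = 0.012952/0.297636 ≈ 0.0435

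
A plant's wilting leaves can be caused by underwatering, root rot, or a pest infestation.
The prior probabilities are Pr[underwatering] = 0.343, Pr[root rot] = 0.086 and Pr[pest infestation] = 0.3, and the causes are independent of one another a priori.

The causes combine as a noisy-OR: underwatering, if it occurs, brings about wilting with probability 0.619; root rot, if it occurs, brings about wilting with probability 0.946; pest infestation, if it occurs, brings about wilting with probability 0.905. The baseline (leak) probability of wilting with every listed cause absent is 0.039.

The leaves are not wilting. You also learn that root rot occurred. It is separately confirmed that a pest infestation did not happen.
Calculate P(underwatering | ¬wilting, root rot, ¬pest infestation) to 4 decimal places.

Under noisy-OR, P(wilting | causes) = 1 − (1−0.039)·∏(1−qᵢ) over the active causes.
P(¬wilting | root rot, ¬pest infestation) = 0.051894*0.657 + 0.019772*0.343 = 0.034094 + 0.006782 = 0.040876
Of this, 0.006782 comes from 0.019772*0.343 (the underwatering=true cases).
Hence the posterior is 0.006782/0.040876 ≈ 0.1659.

P(underwatering | ¬wilting, root rot, ¬pest infestation) ≈ 0.1659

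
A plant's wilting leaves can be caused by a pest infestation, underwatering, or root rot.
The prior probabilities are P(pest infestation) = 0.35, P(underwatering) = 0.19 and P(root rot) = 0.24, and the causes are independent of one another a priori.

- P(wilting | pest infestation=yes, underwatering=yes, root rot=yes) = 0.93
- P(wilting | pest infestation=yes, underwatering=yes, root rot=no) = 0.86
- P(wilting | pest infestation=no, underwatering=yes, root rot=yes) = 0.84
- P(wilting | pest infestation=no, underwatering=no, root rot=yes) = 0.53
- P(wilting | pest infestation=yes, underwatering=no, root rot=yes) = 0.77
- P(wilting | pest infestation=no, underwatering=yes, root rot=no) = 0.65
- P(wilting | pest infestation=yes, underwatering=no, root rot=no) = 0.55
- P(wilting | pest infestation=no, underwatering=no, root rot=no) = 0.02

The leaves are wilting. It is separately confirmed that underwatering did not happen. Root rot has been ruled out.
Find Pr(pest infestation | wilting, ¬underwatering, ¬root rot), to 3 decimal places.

Pr(pest infestation | wilting, ¬underwatering, ¬root rot) ≈ 0.937

By total probability over both values of pest infestation:
  P(wilting | ¬underwatering, ¬root rot) = 0.02·0.65 + 0.55·0.35
        = 0.013000 + 0.192500 = 0.205500
Configurations with pest infestation contribute 0.192500, so
  P(pest infestation | wilting, ¬underwatering, ¬root rot) = 0.192500 / 0.205500 ≈ 0.937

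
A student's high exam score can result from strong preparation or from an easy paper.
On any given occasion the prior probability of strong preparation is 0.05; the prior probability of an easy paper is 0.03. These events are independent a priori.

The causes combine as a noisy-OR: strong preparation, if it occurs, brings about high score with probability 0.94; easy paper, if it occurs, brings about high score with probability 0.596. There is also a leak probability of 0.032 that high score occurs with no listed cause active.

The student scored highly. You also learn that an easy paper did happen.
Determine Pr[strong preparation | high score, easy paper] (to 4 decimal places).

Under noisy-OR, P(high score | causes) = 1 − (1−0.032)·∏(1−qᵢ) over the active causes.
Enumerate both values of strong preparation and weight by the priors:
  P(high score | easy paper) = 0.608928*0.95 + 0.976536*0.05
        = 0.578482 + 0.048827 = 0.627309
The terms with strong preparation present sum to 0.048827, so
  P(strong preparation | high score, easy paper) = 0.048827 / 0.627309 ≈ 0.0778

Pr[strong preparation | high score, easy paper] ≈ 0.0778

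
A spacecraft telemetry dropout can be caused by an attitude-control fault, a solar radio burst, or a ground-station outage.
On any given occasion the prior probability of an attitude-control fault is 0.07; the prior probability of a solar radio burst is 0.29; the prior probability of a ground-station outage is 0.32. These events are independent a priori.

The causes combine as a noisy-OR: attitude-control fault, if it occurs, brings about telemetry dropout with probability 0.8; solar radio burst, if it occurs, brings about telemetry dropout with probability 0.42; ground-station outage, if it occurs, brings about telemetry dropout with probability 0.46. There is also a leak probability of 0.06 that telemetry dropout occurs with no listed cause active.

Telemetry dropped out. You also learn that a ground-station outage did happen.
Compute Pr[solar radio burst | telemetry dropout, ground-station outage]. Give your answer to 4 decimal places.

Pr[solar radio burst | telemetry dropout, ground-station outage] ≈ 0.3615

Under noisy-OR, P(telemetry dropout | causes) = 1 − (1−0.06)·∏(1−qᵢ) over the active causes.
P(telemetry dropout | ground-station outage) = 0.4924*0.93*0.71 + 0.705592*0.93*0.29 + 0.89848*0.07*0.71 + 0.941118*0.07*0.29 = 0.325132 + 0.190298 + 0.044654 + 0.019105 = 0.579189
The solar radio burst-present share is 0.190298 + 0.019105 = 0.209403.
So P(solar radio burst | telemetry dropout, ground-station outage) = 0.209403/0.579189 ≈ 0.3615.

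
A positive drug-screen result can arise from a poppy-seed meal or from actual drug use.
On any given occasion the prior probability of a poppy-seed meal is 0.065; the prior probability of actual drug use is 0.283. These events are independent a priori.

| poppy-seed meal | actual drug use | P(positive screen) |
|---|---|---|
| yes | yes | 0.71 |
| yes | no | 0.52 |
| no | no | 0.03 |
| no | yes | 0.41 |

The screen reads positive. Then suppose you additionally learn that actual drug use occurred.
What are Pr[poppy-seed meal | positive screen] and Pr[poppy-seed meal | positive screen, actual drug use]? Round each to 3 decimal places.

Weight on poppy-seed meal=true, given the evidence: 0.024235 + 0.013060 = 0.037295
Normalizer over all consistent configurations: 0.03*0.935*0.717 + 0.41*0.935*0.283 + 0.52*0.065*0.717 + 0.71*0.065*0.283 = 0.165895
P(poppy-seed meal | positive screen) = 0.037295/0.165895 ≈ 0.225

Now condition on the additional information:
For the numerator, keep only poppy-seed meal=true terms: 0.71·0.065 = 0.046150
Denominator P(positive screen | actual drug use): 0.41·0.935 + 0.71·0.065 = 0.429500
Posterior = 0.046150 / 0.429500 ≈ 0.107
Conditioning on actual drug use lowers the posterior on poppy-seed meal: the classic explaining-away effect in a common-effect structure.

Pr[poppy-seed meal | positive screen] ≈ 0.225; Pr[poppy-seed meal | positive screen, actual drug use] ≈ 0.107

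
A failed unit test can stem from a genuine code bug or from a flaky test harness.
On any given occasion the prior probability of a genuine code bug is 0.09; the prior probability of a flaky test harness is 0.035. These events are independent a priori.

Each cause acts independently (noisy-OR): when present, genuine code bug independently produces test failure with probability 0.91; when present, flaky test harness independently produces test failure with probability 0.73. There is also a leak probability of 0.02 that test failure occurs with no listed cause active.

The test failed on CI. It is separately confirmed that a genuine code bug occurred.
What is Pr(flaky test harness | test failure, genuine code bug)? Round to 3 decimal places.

Under noisy-OR, P(test failure | causes) = 1 − (1−0.02)·∏(1−qᵢ) over the active causes.
For the numerator, keep only flaky test harness=true terms: 0.976186×0.035 = 0.034167
Normalizer over all consistent configurations: 0.9118×0.965 + 0.976186×0.035 = 0.914054
Posterior = 0.034167 / 0.914054 ≈ 0.037

Pr(flaky test harness | test failure, genuine code bug) ≈ 0.037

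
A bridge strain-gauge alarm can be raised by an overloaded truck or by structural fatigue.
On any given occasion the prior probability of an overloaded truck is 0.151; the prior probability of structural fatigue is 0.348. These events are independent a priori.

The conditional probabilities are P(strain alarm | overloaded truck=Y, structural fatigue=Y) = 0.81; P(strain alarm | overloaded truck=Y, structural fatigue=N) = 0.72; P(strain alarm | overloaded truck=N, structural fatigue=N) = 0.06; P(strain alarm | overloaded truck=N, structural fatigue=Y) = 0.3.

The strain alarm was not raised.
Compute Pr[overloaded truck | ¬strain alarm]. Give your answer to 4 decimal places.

Pr[overloaded truck | ¬strain alarm] ≈ 0.0491

P(¬strain alarm) = 0.94*0.849*0.652 + 0.7*0.849*0.348 + 0.28*0.151*0.652 + 0.19*0.151*0.348 = 0.520335 + 0.206816 + 0.027567 + 0.009984 = 0.764702
Of this, 0.037551 comes from 0.027567 + 0.009984 (the overloaded truck=true cases).
P(overloaded truck | ¬strain alarm) = 0.037551 / 0.764702 ≈ 0.0491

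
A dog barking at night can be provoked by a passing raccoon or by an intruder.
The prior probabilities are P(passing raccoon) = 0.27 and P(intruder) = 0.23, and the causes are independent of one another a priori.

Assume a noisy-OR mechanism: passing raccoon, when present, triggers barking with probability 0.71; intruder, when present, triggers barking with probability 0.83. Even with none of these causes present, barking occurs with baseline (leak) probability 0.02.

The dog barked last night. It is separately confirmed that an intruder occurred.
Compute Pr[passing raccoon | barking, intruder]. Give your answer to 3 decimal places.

Pr[passing raccoon | barking, intruder] ≈ 0.297

Under noisy-OR, P(barking | causes) = 1 − (1−0.02)·∏(1−qᵢ) over the active causes.
For the numerator, keep only passing raccoon=true terms: 0.951686*0.27 = 0.256955
Denominator P(barking | intruder): 0.8334*0.73 + 0.951686*0.27 = 0.865337
Posterior = 0.256955 / 0.865337 ≈ 0.297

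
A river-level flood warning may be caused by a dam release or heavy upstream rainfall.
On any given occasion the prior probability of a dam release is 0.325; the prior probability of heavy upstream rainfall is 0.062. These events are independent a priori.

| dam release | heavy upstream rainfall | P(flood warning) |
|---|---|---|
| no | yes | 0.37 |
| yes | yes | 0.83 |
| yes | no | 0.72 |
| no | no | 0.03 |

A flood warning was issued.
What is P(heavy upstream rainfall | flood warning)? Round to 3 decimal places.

P(heavy upstream rainfall | flood warning) ≈ 0.119

Numerator (weight on configurations with heavy upstream rainfall): 0.015485 + 0.016724 = 0.032209
Normalizer over all consistent configurations: 0.03·0.675·0.938 + 0.37·0.675·0.062 + 0.72·0.325·0.938 + 0.83·0.325·0.062 = 0.270696
P(heavy upstream rainfall | flood warning) = 0.032209/0.270696 ≈ 0.119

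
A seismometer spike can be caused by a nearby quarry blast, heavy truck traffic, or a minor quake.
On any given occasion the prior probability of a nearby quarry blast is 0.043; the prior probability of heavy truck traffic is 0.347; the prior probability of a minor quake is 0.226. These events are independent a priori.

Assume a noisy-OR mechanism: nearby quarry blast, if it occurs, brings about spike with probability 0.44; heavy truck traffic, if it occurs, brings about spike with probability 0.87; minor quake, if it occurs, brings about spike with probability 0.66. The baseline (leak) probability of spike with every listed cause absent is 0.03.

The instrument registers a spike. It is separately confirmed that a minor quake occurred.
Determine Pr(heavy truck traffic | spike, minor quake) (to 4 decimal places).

Under noisy-OR, P(spike | causes) = 1 − (1−0.03)·∏(1−qᵢ) over the active causes.
Weight on heavy truck traffic=true, given the evidence: 0.317841 + 0.014563 = 0.332404
Normalizer over all consistent configurations: 0.6702·0.957·0.653 + 0.957126·0.957·0.347 + 0.815312·0.043·0.653 + 0.975991·0.043·0.347 = 0.774119
Posterior = 0.332404 / 0.774119 ≈ 0.4294

Pr(heavy truck traffic | spike, minor quake) ≈ 0.4294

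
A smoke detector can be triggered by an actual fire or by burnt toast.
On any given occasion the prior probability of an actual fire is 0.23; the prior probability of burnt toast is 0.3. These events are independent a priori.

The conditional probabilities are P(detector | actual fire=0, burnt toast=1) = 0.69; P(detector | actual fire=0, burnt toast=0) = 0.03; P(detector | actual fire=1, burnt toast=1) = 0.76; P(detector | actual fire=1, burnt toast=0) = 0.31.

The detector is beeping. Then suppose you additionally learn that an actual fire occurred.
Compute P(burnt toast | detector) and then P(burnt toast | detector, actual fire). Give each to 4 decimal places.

P(burnt toast | detector) ≈ 0.7622; P(burnt toast | detector, actual fire) ≈ 0.5124

P(detector) = 0.03*0.77*0.7 + 0.69*0.77*0.3 + 0.31*0.23*0.7 + 0.76*0.23*0.3 = 0.016170 + 0.159390 + 0.049910 + 0.052440 = 0.277910
Restricting to configurations with burnt toast present: 0.159390 + 0.052440 = 0.211830.
So P(burnt toast | detector) = 0.211830/0.277910 ≈ 0.7622.

Now also conditioning on actual fire=true:
P(detector | actual fire) = 0.31·0.7 + 0.76·0.3 = 0.217000 + 0.228000 = 0.445000
The burnt toast-present share is 0.76·0.3 = 0.228000.
So P(burnt toast | detector, actual fire) = 0.228000/0.445000 ≈ 0.5124.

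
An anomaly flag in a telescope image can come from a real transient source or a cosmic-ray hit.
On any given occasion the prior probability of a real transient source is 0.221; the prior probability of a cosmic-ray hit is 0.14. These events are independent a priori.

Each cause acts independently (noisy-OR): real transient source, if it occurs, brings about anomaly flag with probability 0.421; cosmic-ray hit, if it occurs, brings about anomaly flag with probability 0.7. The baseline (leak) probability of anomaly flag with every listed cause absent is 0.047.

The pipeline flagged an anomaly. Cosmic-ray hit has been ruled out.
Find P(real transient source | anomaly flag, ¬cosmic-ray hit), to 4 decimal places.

P(real transient source | anomaly flag, ¬cosmic-ray hit) ≈ 0.7301

Under noisy-OR, P(anomaly flag | causes) = 1 − (1−0.047)·∏(1−qᵢ) over the active causes.
P(anomaly flag | ¬cosmic-ray hit) = 0.047·0.779 + 0.448213·0.221 = 0.036613 + 0.099055 = 0.135668
Of this, 0.099055 comes from 0.448213·0.221 (the real transient source=true cases).
Hence the posterior is 0.099055/0.135668 ≈ 0.7301.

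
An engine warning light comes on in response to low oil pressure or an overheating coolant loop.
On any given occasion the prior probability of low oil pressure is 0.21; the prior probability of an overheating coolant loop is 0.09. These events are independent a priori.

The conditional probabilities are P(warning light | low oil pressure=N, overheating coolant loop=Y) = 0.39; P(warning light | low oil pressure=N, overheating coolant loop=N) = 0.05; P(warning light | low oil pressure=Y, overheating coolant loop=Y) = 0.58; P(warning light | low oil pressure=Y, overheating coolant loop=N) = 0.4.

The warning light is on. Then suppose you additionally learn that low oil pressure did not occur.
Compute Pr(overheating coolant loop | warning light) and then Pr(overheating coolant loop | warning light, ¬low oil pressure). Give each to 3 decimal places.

Numerator (weight on configurations with overheating coolant loop): 0.027729 + 0.010962 = 0.038691
Denominator P(warning light): 0.05*0.79*0.91 + 0.39*0.79*0.09 + 0.4*0.21*0.91 + 0.58*0.21*0.09 = 0.151076
P(overheating coolant loop | warning light) = 0.038691/0.151076 ≈ 0.256

With the extra evidence:
By total probability over both values of overheating coolant loop:
  P(warning light | ¬low oil pressure) = 0.05·0.91 + 0.39·0.09
        = 0.045500 + 0.035100 = 0.080600
Configurations with overheating coolant loop contribute 0.035100, so
  P(overheating coolant loop | warning light, ¬low oil pressure) = 0.035100 / 0.080600 ≈ 0.435

Pr(overheating coolant loop | warning light) ≈ 0.256; Pr(overheating coolant loop | warning light, ¬low oil pressure) ≈ 0.435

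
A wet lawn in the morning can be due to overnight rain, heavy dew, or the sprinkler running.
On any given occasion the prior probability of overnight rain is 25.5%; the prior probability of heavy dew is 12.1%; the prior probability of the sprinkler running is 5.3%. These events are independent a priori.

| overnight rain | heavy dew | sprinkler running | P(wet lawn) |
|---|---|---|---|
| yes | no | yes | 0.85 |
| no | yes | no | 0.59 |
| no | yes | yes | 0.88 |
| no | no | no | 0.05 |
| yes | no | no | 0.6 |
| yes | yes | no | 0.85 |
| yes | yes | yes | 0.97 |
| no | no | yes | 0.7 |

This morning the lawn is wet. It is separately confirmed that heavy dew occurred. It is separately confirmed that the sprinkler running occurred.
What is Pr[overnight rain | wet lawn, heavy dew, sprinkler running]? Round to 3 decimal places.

Pr[overnight rain | wet lawn, heavy dew, sprinkler running] ≈ 0.274

Enumerate both values of overnight rain and weight by the priors:
  P(wet lawn | heavy dew, sprinkler running) = 0.88·0.745 + 0.97·0.255
        = 0.655600 + 0.247350 = 0.902950
The terms with overnight rain present sum to 0.247350, so
  P(overnight rain | wet lawn, heavy dew, sprinkler running) = 0.247350 / 0.902950 ≈ 0.274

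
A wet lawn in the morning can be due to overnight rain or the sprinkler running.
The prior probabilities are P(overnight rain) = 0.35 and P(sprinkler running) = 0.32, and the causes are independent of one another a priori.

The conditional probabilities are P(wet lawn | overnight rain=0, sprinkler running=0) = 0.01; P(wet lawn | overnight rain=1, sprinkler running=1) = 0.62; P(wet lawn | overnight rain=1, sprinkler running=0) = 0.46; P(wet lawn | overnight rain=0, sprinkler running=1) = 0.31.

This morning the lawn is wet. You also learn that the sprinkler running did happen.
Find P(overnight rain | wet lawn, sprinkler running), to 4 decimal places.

Sum P(wet lawn|·) weighted by the priors over both values of overnight rain:
  P(wet lawn | sprinkler running) = 0.31×0.65 + 0.62×0.35
        = 0.201500 + 0.217000 = 0.418500
Configurations with overnight rain contribute 0.217000, so
  P(overnight rain | wet lawn, sprinkler running) = 0.217000 / 0.418500 ≈ 0.5185

P(overnight rain | wet lawn, sprinkler running) ≈ 0.5185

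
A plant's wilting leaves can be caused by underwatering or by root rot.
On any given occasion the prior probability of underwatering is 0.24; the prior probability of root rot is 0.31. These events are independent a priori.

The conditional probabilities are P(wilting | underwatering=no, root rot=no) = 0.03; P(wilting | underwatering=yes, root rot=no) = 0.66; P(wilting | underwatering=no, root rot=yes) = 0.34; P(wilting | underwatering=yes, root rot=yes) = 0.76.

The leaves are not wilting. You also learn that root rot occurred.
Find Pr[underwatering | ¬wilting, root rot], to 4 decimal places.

P(¬wilting | root rot) = 0.66×0.76 + 0.24×0.24 = 0.501600 + 0.057600 = 0.559200
The underwatering-present share is 0.24×0.24 = 0.057600.
P(underwatering | ¬wilting, root rot) = 0.057600 / 0.559200 ≈ 0.1030

Pr[underwatering | ¬wilting, root rot] ≈ 0.1030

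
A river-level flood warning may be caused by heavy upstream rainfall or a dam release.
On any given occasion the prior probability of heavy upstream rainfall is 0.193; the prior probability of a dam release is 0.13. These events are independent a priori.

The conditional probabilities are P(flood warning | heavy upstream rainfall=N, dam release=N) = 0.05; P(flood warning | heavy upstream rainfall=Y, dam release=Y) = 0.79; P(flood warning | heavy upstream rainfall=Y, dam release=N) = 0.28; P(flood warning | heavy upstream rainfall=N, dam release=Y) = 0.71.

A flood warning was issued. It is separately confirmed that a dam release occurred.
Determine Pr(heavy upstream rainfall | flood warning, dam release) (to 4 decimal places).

P(flood warning | dam release) = 0.71×0.807 + 0.79×0.193 = 0.572970 + 0.152470 = 0.725440
Of this, 0.152470 comes from 0.79×0.193 (the heavy upstream rainfall=true cases).
So P(heavy upstream rainfall | flood warning, dam release) = 0.152470/0.725440 ≈ 0.2102.

Pr(heavy upstream rainfall | flood warning, dam release) ≈ 0.2102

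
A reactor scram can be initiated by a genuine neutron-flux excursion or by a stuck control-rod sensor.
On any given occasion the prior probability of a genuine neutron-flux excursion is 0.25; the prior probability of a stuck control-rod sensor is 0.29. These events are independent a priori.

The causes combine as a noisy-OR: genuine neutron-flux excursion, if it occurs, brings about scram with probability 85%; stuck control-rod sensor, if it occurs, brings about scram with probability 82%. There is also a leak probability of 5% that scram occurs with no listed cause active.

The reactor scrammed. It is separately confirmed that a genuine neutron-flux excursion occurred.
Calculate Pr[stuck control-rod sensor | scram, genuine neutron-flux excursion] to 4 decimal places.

Pr[stuck control-rod sensor | scram, genuine neutron-flux excursion] ≈ 0.3170

Under noisy-OR, P(scram | causes) = 1 − (1−0.05)·∏(1−qᵢ) over the active causes.
P(scram | genuine neutron-flux excursion) = 0.8575×0.71 + 0.97435×0.29 = 0.608825 + 0.282562 = 0.891387
The stuck control-rod sensor-present share is 0.97435×0.29 = 0.282562.
Hence the posterior is 0.282562/0.891387 ≈ 0.3170.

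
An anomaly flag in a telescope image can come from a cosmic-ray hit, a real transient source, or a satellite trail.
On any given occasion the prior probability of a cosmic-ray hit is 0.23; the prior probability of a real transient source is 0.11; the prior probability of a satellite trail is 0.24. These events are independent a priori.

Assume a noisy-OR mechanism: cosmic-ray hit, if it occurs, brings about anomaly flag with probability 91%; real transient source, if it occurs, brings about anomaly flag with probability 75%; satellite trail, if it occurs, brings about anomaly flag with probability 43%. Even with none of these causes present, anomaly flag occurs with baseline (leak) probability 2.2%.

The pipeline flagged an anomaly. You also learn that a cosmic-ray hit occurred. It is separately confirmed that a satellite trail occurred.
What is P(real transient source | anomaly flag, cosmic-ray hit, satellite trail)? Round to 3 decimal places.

P(real transient source | anomaly flag, cosmic-ray hit, satellite trail) ≈ 0.114

Under noisy-OR, P(anomaly flag | causes) = 1 − (1−0.022)·∏(1−qᵢ) over the active causes.
P(anomaly flag | cosmic-ray hit, satellite trail) = 0.949829*0.89 + 0.987457*0.11 = 0.845348 + 0.108620 = 0.953968
The real transient source-present share is 0.987457*0.11 = 0.108620.
Hence the posterior is 0.108620/0.953968 ≈ 0.114.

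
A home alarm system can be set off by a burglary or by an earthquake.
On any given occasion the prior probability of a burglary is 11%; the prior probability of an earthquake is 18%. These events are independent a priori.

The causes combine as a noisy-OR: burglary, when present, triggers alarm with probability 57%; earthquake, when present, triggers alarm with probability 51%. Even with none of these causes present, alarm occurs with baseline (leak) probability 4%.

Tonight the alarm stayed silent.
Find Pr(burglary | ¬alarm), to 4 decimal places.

Under noisy-OR, P(alarm | causes) = 1 − (1−0.04)·∏(1−qᵢ) over the active causes.
P(¬alarm) = 0.96·0.89·0.82 + 0.4704·0.89·0.18 + 0.4128·0.11·0.82 + 0.202272·0.11·0.18 = 0.700608 + 0.075358 + 0.037235 + 0.004005 = 0.817206
Restricting to configurations with burglary present: 0.037235 + 0.004005 = 0.041240.
So P(burglary | ¬alarm) = 0.041240/0.817206 ≈ 0.0505.

Pr(burglary | ¬alarm) ≈ 0.0505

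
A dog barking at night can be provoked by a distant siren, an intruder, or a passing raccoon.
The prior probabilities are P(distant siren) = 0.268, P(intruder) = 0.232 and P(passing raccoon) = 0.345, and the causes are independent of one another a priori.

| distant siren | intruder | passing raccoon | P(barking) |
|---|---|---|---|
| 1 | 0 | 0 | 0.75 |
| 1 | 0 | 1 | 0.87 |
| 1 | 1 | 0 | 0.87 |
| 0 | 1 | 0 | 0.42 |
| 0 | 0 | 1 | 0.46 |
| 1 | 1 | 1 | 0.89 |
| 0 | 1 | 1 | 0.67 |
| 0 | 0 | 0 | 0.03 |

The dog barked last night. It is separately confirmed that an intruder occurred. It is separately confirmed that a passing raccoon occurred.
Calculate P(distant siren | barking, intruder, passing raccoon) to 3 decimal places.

P(distant siren | barking, intruder, passing raccoon) ≈ 0.327

P(barking | intruder, passing raccoon) = 0.67·0.732 + 0.89·0.268 = 0.490440 + 0.238520 = 0.728960
The distant siren-present share is 0.89·0.268 = 0.238520.
P(distant siren | barking, intruder, passing raccoon) = 0.238520 / 0.728960 ≈ 0.327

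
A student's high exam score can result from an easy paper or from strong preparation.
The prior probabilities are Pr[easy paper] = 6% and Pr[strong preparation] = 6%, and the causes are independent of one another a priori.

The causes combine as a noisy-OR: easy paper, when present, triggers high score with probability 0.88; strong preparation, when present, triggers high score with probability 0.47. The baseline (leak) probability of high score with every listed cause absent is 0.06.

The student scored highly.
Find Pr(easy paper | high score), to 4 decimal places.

Pr(easy paper | high score) ≈ 0.3965

Under noisy-OR, P(high score | causes) = 1 − (1−0.06)·∏(1−qᵢ) over the active causes.
P(high score) = 0.06*0.94*0.94 + 0.5018*0.94*0.06 + 0.8872*0.06*0.94 + 0.940216*0.06*0.06 = 0.053016 + 0.028302 + 0.050038 + 0.003385 = 0.134741
The easy paper-present share is 0.050038 + 0.003385 = 0.053423.
So P(easy paper | high score) = 0.053423/0.134741 ≈ 0.3965.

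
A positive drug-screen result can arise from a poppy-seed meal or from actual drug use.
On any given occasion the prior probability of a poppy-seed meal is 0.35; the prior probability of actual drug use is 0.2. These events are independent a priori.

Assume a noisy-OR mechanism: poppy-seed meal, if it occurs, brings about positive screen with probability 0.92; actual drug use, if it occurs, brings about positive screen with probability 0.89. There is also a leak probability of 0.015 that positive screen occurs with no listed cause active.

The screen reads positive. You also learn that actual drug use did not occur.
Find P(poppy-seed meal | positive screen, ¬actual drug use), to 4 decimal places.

P(poppy-seed meal | positive screen, ¬actual drug use) ≈ 0.9706

Under noisy-OR, P(positive screen | causes) = 1 − (1−0.015)·∏(1−qᵢ) over the active causes.
P(positive screen | ¬actual drug use) = 0.015*0.65 + 0.9212*0.35 = 0.009750 + 0.322420 = 0.332170
The poppy-seed meal-present share is 0.9212*0.35 = 0.322420.
So P(poppy-seed meal | positive screen, ¬actual drug use) = 0.322420/0.332170 ≈ 0.9706.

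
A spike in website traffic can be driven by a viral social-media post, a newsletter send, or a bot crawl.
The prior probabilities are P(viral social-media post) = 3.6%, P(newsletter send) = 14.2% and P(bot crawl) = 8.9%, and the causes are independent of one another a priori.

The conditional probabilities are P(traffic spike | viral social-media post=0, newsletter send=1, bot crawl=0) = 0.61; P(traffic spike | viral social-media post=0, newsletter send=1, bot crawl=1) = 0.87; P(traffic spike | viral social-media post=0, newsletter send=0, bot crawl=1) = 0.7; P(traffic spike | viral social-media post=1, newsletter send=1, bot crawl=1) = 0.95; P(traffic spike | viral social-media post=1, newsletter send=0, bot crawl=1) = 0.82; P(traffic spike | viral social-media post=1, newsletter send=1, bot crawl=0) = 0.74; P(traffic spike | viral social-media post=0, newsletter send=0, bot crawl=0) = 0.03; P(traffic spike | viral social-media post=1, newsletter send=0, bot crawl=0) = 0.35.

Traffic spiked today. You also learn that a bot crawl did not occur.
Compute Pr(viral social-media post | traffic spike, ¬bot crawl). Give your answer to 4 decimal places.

P(traffic spike | ¬bot crawl) = 0.03×0.964×0.858 + 0.61×0.964×0.142 + 0.35×0.036×0.858 + 0.74×0.036×0.142 = 0.024813 + 0.083502 + 0.010811 + 0.003783 = 0.122909
The viral social-media post-present share is 0.010811 + 0.003783 = 0.014594.
P(viral social-media post | traffic spike, ¬bot crawl) = 0.014594 / 0.122909 ≈ 0.1187

Pr(viral social-media post | traffic spike, ¬bot crawl) ≈ 0.1187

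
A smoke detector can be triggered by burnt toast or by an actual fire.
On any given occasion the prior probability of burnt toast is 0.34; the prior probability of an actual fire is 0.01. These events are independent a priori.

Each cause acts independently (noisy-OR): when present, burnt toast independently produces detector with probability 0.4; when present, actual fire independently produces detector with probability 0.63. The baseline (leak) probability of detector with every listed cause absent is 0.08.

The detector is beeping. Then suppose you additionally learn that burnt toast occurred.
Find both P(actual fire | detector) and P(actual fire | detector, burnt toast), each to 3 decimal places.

Under noisy-OR, P(detector | causes) = 1 − (1−0.08)·∏(1−qᵢ) over the active causes.
Enumerate the 4 (burnt toast, actual fire) configurations and weight by the priors:
  P(detector) = 0.08*0.66*0.99 + 0.6596*0.66*0.01 + 0.448*0.34*0.99 + 0.79576*0.34*0.01
        = 0.052272 + 0.004353 + 0.150797 + 0.002706 = 0.210128
Keeping only the actual fire-present terms gives 0.007059, so
  P(actual fire | detector) = 0.007059 / 0.210128 ≈ 0.034

With the extra evidence:
For the numerator, keep only actual fire=true terms: 0.79576·0.01 = 0.007958
Denominator P(detector | burnt toast): 0.448·0.99 + 0.79576·0.01 = 0.451478
P(actual fire | detector, burnt toast) = 0.007958/0.451478 ≈ 0.018

P(actual fire | detector) ≈ 0.034; P(actual fire | detector, burnt toast) ≈ 0.018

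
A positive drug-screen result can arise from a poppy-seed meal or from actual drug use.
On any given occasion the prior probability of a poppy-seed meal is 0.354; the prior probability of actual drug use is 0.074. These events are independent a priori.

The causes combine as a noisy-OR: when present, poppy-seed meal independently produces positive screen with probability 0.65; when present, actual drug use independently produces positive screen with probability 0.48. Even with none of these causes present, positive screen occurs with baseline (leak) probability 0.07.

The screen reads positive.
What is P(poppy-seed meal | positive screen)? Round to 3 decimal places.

P(poppy-seed meal | positive screen) ≈ 0.785

Under noisy-OR, P(positive screen | causes) = 1 − (1−0.07)·∏(1−qᵢ) over the active causes.
Enumerate the 4 (poppy-seed meal, actual drug use) configurations and weight by the priors:
  P(positive screen) = 0.07·0.646·0.926 + 0.5164·0.646·0.074 + 0.6745·0.354·0.926 + 0.83074·0.354·0.074
        = 0.041874 + 0.024686 + 0.221104 + 0.021762 = 0.309426
The terms with poppy-seed meal present sum to 0.242866, so
  P(poppy-seed meal | positive screen) = 0.242866 / 0.309426 ≈ 0.785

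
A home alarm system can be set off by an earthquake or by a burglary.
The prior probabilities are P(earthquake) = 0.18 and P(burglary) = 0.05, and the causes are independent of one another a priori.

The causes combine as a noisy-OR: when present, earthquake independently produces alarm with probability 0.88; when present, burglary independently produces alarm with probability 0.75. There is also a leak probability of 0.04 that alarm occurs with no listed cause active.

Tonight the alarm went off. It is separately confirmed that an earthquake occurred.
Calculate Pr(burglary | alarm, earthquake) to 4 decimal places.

Under noisy-OR, P(alarm | causes) = 1 − (1−0.04)·∏(1−qᵢ) over the active causes.
Weight on burglary=true, given the evidence: 0.9712·0.05 = 0.048560
The normalizing constant is 0.8848·0.95 + 0.9712·0.05 = 0.889120
Posterior = 0.048560 / 0.889120 ≈ 0.0546

Pr(burglary | alarm, earthquake) ≈ 0.0546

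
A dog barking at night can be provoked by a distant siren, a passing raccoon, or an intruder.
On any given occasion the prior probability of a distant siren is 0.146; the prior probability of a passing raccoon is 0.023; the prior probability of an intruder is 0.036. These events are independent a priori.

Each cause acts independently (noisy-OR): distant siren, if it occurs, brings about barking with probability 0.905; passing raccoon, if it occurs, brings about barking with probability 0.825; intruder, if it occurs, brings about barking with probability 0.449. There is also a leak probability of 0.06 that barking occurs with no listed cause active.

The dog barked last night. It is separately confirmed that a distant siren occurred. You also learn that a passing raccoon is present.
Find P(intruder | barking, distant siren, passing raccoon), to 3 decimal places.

P(intruder | barking, distant siren, passing raccoon) ≈ 0.036

Under noisy-OR, P(barking | causes) = 1 − (1−0.06)·∏(1−qᵢ) over the active causes.
Numerator (weight on configurations with intruder): 0.991389·0.036 = 0.035690
Denominator P(barking | distant siren, passing raccoon): 0.984372·0.964 + 0.991389·0.036 = 0.984625
P(intruder | barking, distant siren, passing raccoon) = 0.035690/0.984625 ≈ 0.036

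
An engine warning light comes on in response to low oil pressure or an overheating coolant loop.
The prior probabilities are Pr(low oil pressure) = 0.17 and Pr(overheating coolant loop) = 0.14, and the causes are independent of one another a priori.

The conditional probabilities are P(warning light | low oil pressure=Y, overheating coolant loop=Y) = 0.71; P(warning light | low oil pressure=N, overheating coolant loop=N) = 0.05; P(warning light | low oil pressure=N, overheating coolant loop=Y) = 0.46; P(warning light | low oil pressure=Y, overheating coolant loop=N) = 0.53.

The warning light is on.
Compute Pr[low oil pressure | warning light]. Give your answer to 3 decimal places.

Weight on low oil pressure=true, given the evidence: 0.077486 + 0.016898 = 0.094384
The normalizing constant is 0.05×0.83×0.86 + 0.46×0.83×0.14 + 0.53×0.17×0.86 + 0.71×0.17×0.14 = 0.183526
Posterior = 0.094384 / 0.183526 ≈ 0.514

Pr[low oil pressure | warning light] ≈ 0.514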